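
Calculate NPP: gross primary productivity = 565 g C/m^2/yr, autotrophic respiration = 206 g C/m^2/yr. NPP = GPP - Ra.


NPP = GPP - Ra = 565 - 206 = 359 g C/m^2/yr

359 g C/m^2/yr


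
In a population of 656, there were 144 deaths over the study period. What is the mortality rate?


Mortality rate = 144 / 656 = 0.219512 ≈ 0.2195

0.2195


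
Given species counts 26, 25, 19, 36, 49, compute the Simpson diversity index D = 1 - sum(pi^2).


Total N = 26 + 25 + 19 + 36 + 49 = 155
Per-species terms:
  p = 26/155 = 0.167742; p^2 = 0.167742^2 = 0.028137
  p = 25/155 = 0.161290; p^2 = 0.161290^2 = 0.026014
  p = 19/155 = 0.122581; p^2 = 0.122581^2 = 0.015026
  p = 36/155 = 0.232258; p^2 = 0.232258^2 = 0.053944
  p = 49/155 = 0.316129; p^2 = 0.316129^2 = 0.099938
sum(p^2) = 0.028137 + 0.026014 + 0.015026 + 0.053944 + 0.099938 = 0.223059
D = 1 - 0.223059 = 0.776941 ≈ 0.7769

0.7769


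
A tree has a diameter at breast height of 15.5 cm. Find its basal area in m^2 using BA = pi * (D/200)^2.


D/200 = 15.5/200 = 0.0775 m
(D/200)^2 = 0.0775^2 = 0.00600625
BA = 3.141593 * 0.00600625 = 0.0188692 ≈ 0.0189 m^2

0.0189 m^2


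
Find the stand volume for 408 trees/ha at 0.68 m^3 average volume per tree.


V_stand = 408 * 0.68 = 277.44 ≈ 277.4 m^3/ha

277.4 m^3/ha


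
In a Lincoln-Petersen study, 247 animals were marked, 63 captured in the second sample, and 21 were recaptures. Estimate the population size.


N = M * C / R = 247 * 63 / 21 = 15561 / 21 = 741

741 individuals


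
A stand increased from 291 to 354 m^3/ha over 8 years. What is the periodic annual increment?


PAI = (V2 - V1) / period = (354 - 291) / 8 = 63 / 8 = 7.8750 ≈ 7.88 m^3/ha/yr

7.88 m^3/ha/yr


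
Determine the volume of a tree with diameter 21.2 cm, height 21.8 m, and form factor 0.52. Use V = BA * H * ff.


(D/200)^2 = (21.2/200)^2 = 0.106^2 = 0.011236
BA = 3.141593 * 0.011236 = 0.0352989 m^2
V = 0.0352989 * 21.8 * 0.52 = 0.400148 ≈ 0.400 m^3

0.400 m^3


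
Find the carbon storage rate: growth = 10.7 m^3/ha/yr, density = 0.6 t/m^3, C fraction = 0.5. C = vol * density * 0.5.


C = 10.7 * 0.6 * 0.5 = 3.21 t C/ha/yr

3.21 t C/ha/yr


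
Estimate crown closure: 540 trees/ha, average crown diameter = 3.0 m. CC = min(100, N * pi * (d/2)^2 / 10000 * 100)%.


(d/2)^2 = (3.0/2)^2 = 1.5^2 = 2.25
Crown area = 3.141593 * 2.25 = 7.06858 m^2
N * area / 10000 * 100 = 540 * 7.06858 / 10000 * 100 = 38.1703
CC = min(100, 38.1703) = 38.1703 ≈ 38.2%

38.2%


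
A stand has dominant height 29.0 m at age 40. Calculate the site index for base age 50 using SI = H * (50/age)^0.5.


50/40 = 1.25000
(1.25000)^0.5 = 1.11803
SI = 29.0 * 1.11803 = 32.4229 ≈ 32.4 m

32.4 m


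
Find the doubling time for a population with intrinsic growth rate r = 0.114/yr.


td = ln(2) / 0.114 = 0.693147 / 0.114 = 6.08024 ≈ 6.1 years

6.1 years


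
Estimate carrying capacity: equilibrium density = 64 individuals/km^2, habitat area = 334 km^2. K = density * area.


K = 64 * 334 = 21376 individuals

21376 individuals


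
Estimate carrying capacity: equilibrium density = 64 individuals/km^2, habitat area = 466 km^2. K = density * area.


K = 64 * 466 = 29824 individuals

29824 individuals


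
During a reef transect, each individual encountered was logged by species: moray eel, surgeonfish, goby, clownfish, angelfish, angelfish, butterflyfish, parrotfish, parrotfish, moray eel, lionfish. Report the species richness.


Total individuals logged = 11
Distinct species (count of individuals): moray eel (2), surgeonfish (1), goby (1), clownfish (1), angelfish (2), butterflyfish (1), parrotfish (2), lionfish (1)
Species richness = number of distinct species = 8

8


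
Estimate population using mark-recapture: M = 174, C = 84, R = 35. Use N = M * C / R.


N = M * C / R = 174 * 84 / 35 = 14616 / 35 = 417.60 ≈ 418

418 individuals


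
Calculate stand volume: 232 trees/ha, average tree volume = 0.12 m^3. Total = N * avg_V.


V_stand = 232 * 0.12 = 27.84 ≈ 27.8 m^3/ha

27.8 m^3/ha


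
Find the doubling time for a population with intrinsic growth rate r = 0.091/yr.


td = ln(2) / 0.091 = 0.693147 / 0.091 = 7.61700 ≈ 7.6 years

7.6 years


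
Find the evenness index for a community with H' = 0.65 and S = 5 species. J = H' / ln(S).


ln(5) = 1.60944
J = H' / ln(S) = 0.65 / 1.60944 = 0.403867 ≈ 0.4039

0.4039


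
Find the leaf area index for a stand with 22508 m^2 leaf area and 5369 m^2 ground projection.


LAI = 22508 / 5369 = 4.1922 ≈ 4.19

4.19


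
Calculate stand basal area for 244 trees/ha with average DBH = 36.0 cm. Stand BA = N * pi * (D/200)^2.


(D/200)^2 = (36.0/200)^2 = 0.18^2 = 0.0324
Individual BA = 3.141593 * 0.0324 = 0.101788 m^2
Stand BA = 244 * 0.101788 = 24.8363 ≈ 24.84 m^2/ha

24.84 m^2/ha


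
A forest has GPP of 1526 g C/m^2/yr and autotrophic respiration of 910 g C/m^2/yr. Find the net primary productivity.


NPP = GPP - Ra = 1526 - 910 = 616 g C/m^2/yr

616 g C/m^2/yr


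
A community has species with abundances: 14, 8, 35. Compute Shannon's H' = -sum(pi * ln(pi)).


Total N = 14 + 8 + 35 = 57
Per-species terms:
  p = 14/57 = 0.245614; ln(p) = -1.403994; p*ln(p) = 0.245614 * (-1.403994) = -0.344841
  p = 8/57 = 0.140351; ln(p) = -1.963609; p*ln(p) = 0.140351 * (-1.963609) = -0.275594
  p = 35/57 = 0.614035; ln(p) = -0.487703; p*ln(p) = 0.614035 * (-0.487703) = -0.299467
sum(p*ln(p)) = (-0.344841) + (-0.275594) + (-0.299467) = -0.919902
H' = -(-0.919902) = 0.919902 ≈ 0.9199

0.9199


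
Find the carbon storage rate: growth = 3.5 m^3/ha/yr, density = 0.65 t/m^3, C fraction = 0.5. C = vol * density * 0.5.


C = 3.5 * 0.65 * 0.5 = 1.1375 ≈ 1.14 t C/ha/yr

1.14 t C/ha/yr


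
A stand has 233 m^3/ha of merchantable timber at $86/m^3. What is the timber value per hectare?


Value = 233 * 86 = $20038/ha

$20038/ha


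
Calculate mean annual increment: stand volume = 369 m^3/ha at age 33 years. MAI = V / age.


MAI = 369 / 33 = 11.1818 ≈ 11.18 m^3/ha/yr

11.18 m^3/ha/yr


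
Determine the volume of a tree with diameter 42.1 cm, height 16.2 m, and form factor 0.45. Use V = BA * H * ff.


(D/200)^2 = (42.1/200)^2 = 0.2105^2 = 0.04431025
BA = 3.141593 * 0.04431025 = 0.139205 m^2
V = 0.139205 * 16.2 * 0.45 = 1.01480 ≈ 1.015 m^3

1.015 m^3


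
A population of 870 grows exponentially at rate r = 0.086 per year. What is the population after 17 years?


r*t = 0.086 * 17 = 1.462
exp(1.462) = 4.31458
N = 870 * 4.31458 = 3753.68 ≈ 3754

3754


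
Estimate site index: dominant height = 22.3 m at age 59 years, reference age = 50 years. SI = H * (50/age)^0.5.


50/59 = 0.847458
(0.847458)^0.5 = 0.920575
SI = 22.3 * 0.920575 = 20.5288 ≈ 20.5 m

20.5 m


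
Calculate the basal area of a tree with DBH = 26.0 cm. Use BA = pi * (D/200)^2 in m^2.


D/200 = 26.0/200 = 0.13 m
(D/200)^2 = 0.13^2 = 0.0169
BA = 3.141593 * 0.0169 = 0.0530929 ≈ 0.0531 m^2

0.0531 m^2


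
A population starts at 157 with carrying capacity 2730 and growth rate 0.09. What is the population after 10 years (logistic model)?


(K - N0)/N0 = (2730 - 157)/157 = 2573/157 = 16.3885
r*t = 0.09 * 10 = 0.9; exp(-0.9) = 0.406570
16.3885 * 0.406570 = 6.66307
1 + 6.66307 = 7.66307
N = 2730 / 7.66307 = 356.254 ≈ 356

356


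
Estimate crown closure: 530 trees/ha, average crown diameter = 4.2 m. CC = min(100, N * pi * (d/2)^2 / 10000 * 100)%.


(d/2)^2 = (4.2/2)^2 = 2.1^2 = 4.41
Crown area = 3.141593 * 4.41 = 13.8544 m^2
N * area / 10000 * 100 = 530 * 13.8544 / 10000 * 100 = 73.4283
CC = min(100, 73.4283) = 73.4283 ≈ 73.4%

73.4%


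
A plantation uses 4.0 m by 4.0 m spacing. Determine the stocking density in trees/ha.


N = 10000 / 4.0^2 = 10000 / 16 = 625.000 ≈ 625 trees/ha

625 trees/ha


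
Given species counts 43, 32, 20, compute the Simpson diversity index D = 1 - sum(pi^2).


Total N = 43 + 32 + 20 = 95
Per-species terms:
  p = 43/95 = 0.452632; p^2 = 0.452632^2 = 0.204876
  p = 32/95 = 0.336842; p^2 = 0.336842^2 = 0.113463
  p = 20/95 = 0.210526; p^2 = 0.210526^2 = 0.044321
sum(p^2) = 0.204876 + 0.113463 + 0.044321 = 0.362660
D = 1 - 0.362660 = 0.637340 ≈ 0.6373

0.6373


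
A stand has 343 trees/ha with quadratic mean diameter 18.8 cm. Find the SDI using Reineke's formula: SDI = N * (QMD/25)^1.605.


QMD/25 = 18.8/25 = 0.752
(0.752)^1.605 = exp(1.605 * ln(0.752)) = exp(1.605 * (-0.285019)) = exp(-0.457455) = 0.632892
SDI = 343 * 0.632892 = 217.082 ≈ 217

217


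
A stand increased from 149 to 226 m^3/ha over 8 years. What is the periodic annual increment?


PAI = (V2 - V1) / period = (226 - 149) / 8 = 77 / 8 = 9.6250 ≈ 9.63 m^3/ha/yr

9.63 m^3/ha/yr


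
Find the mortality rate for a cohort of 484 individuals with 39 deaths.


Mortality rate = 39 / 484 = 0.080579 ≈ 0.0806

0.0806


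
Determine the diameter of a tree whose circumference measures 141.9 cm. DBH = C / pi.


DBH = C / pi = 141.9 / 3.141593 = 45.1682 ≈ 45.17 cm

45.17 cm


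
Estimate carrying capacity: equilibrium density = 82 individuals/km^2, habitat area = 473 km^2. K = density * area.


K = 82 * 473 = 38786 individuals

38786 individuals


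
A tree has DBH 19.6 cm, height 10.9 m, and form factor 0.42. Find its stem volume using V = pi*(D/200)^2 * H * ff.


(D/200)^2 = (19.6/200)^2 = 0.098^2 = 0.009604
BA = 3.141593 * 0.009604 = 0.0301719 m^2
V = 0.0301719 * 10.9 * 0.42 = 0.138127 ≈ 0.138 m^3

0.138 m^3


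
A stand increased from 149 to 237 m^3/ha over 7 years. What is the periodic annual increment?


PAI = (V2 - V1) / period = (237 - 149) / 7 = 88 / 7 = 12.5714 ≈ 12.57 m^3/ha/yr

12.57 m^3/ha/yr


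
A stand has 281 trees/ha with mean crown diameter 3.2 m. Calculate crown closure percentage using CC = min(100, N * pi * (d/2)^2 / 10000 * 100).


(d/2)^2 = (3.2/2)^2 = 1.6^2 = 2.56
Crown area = 3.141593 * 2.56 = 8.04248 m^2
N * area / 10000 * 100 = 281 * 8.04248 / 10000 * 100 = 22.5994
CC = min(100, 22.5994) = 22.5994 ≈ 22.6%

22.6%


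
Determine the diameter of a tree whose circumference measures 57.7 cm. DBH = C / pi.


DBH = C / pi = 57.7 / 3.141593 = 18.3665 ≈ 18.37 cm

18.37 cm


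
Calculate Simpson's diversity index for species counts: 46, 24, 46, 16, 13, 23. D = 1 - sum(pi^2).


Total N = 46 + 24 + 46 + 16 + 13 + 23 = 168
Per-species terms:
  p = 46/168 = 0.273810; p^2 = 0.273810^2 = 0.074972
  p = 24/168 = 0.142857; p^2 = 0.142857^2 = 0.020408
  p = 46/168 = 0.273810; p^2 = 0.273810^2 = 0.074972
  p = 16/168 = 0.095238; p^2 = 0.095238^2 = 0.009070
  p = 13/168 = 0.077381; p^2 = 0.077381^2 = 0.005988
  p = 23/168 = 0.136905; p^2 = 0.136905^2 = 0.018743
sum(p^2) = 0.074972 + 0.020408 + 0.074972 + 0.009070 + 0.005988 + 0.018743 = 0.204153
D = 1 - 0.204153 = 0.795847 ≈ 0.7958

0.7958


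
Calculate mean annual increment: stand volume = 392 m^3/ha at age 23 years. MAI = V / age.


MAI = 392 / 23 = 17.0435 ≈ 17.04 m^3/ha/yr

17.04 m^3/ha/yr


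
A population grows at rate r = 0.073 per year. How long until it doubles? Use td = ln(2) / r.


td = ln(2) / 0.073 = 0.693147 / 0.073 = 9.49516 ≈ 9.5 years

9.5 years


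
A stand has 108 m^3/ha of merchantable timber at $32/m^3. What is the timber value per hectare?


Value = 108 * 32 = $3456/ha

$3456/ha


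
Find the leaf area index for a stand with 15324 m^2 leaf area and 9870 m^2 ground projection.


LAI = 15324 / 9870 = 1.5526 ≈ 1.55

1.55


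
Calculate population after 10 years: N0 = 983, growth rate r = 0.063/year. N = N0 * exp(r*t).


r*t = 0.063 * 10 = 0.63
exp(0.63) = 1.87761
N = 983 * 1.87761 = 1845.69 ≈ 1846

1846


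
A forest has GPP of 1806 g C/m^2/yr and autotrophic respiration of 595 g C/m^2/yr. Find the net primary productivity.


NPP = GPP - Ra = 1806 - 595 = 1211 g C/m^2/yr

1211 g C/m^2/yr


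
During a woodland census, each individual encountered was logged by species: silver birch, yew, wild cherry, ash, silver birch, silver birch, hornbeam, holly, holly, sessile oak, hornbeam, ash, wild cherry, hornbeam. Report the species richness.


Total individuals logged = 14
Distinct species (count of individuals): silver birch (3), yew (1), wild cherry (2), ash (2), hornbeam (3), holly (2), sessile oak (1)
Species richness = number of distinct species = 7

7


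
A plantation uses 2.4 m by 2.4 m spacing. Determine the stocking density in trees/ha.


N = 10000 / 2.4^2 = 10000 / 5.76 = 1736.11 ≈ 1736 trees/ha

1736 trees/ha


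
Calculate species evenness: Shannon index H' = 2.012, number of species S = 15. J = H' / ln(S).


ln(15) = 2.70805
J = H' / ln(S) = 2.012 / 2.70805 = 0.742970 ≈ 0.7430

0.7430


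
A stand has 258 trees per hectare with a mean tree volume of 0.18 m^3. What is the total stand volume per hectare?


V_stand = 258 * 0.18 = 46.44 ≈ 46.4 m^3/ha

46.4 m^3/ha


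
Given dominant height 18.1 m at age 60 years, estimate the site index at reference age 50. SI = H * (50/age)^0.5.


50/60 = 0.833333
(0.833333)^0.5 = 0.912871
SI = 18.1 * 0.912871 = 16.5230 ≈ 16.5 m

16.5 m


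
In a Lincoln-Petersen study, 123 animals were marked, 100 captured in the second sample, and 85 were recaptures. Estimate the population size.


N = M * C / R = 123 * 100 / 85 = 12300 / 85 = 144.71 ≈ 145

145 individuals


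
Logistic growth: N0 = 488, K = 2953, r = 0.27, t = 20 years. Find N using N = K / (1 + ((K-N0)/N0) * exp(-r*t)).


(K - N0)/N0 = (2953 - 488)/488 = 2465/488 = 5.05123
r*t = 0.27 * 20 = 5.4; exp(-5.4) = 0.00451658
5.05123 * 0.00451658 = 0.0228143
1 + 0.0228143 = 1.02281
N = 2953 / 1.02281 = 2887.14 ≈ 2887

2887


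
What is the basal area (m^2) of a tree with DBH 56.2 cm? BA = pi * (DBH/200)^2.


D/200 = 56.2/200 = 0.281 m
(D/200)^2 = 0.281^2 = 0.078961
BA = 3.141593 * 0.078961 = 0.248063 ≈ 0.2481 m^2

0.2481 m^2


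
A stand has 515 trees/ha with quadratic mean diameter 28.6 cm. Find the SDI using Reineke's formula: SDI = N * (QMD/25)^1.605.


QMD/25 = 28.6/25 = 1.144
(1.144)^1.605 = exp(1.605 * ln(1.144)) = exp(1.605 * 0.134531) = exp(0.215922) = 1.24101
SDI = 515 * 1.24101 = 639.120 ≈ 639

639


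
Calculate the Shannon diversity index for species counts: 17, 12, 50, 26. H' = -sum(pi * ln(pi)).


Total N = 17 + 12 + 50 + 26 = 105
Per-species terms:
  p = 17/105 = 0.161905; ln(p) = -1.820746; p*ln(p) = 0.161905 * (-1.820746) = -0.294788
  p = 12/105 = 0.114286; ln(p) = -2.169051; p*ln(p) = 0.114286 * (-2.169051) = -0.247892
  p = 50/105 = 0.476190; ln(p) = -0.741938; p*ln(p) = 0.476190 * (-0.741938) = -0.353303
  p = 26/105 = 0.247619; ln(p) = -1.395864; p*ln(p) = 0.247619 * (-1.395864) = -0.345642
sum(p*ln(p)) = (-0.294788) + (-0.247892) + (-0.353303) + (-0.345642) = -1.241625
H' = -(-1.241625) = 1.241625 ≈ 1.2416

1.2416


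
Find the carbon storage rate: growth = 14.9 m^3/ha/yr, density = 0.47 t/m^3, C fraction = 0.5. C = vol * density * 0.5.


C = 14.9 * 0.47 * 0.5 = 3.5015 ≈ 3.50 t C/ha/yr

3.50 t C/ha/yr


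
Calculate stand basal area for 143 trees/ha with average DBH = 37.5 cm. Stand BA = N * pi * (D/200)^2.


(D/200)^2 = (37.5/200)^2 = 0.1875^2 = 0.03515625
Individual BA = 3.141593 * 0.03515625 = 0.110447 m^2
Stand BA = 143 * 0.110447 = 15.7939 ≈ 15.79 m^2/ha

15.79 m^2/ha


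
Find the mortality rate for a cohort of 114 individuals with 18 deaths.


Mortality rate = 18 / 114 = 0.157895 ≈ 0.1579

0.1579


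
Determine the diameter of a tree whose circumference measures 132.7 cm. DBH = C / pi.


DBH = C / pi = 132.7 / 3.141593 = 42.2397 ≈ 42.24 cm

42.24 cm


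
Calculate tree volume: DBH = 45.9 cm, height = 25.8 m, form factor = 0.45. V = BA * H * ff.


(D/200)^2 = (45.9/200)^2 = 0.2295^2 = 0.05267025
BA = 3.141593 * 0.05267025 = 0.165468 m^2
V = 0.165468 * 25.8 * 0.45 = 1.92108 ≈ 1.921 m^3

1.921 m^3


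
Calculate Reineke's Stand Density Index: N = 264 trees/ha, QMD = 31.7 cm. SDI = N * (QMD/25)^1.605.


QMD/25 = 31.7/25 = 1.268
(1.268)^1.605 = exp(1.605 * ln(1.268)) = exp(1.605 * 0.237441) = exp(0.381093) = 1.46388
SDI = 264 * 1.46388 = 386.464 ≈ 386

386


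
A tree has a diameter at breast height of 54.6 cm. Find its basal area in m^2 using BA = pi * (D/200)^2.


D/200 = 54.6/200 = 0.273 m
(D/200)^2 = 0.273^2 = 0.074529
BA = 3.141593 * 0.074529 = 0.234140 ≈ 0.2341 m^2

0.2341 m^2


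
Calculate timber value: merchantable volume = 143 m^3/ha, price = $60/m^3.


Value = 143 * 60 = $8580/ha

$8580/ha


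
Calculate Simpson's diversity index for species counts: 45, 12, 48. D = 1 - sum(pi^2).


Total N = 45 + 12 + 48 = 105
Per-species terms:
  p = 45/105 = 0.428571; p^2 = 0.428571^2 = 0.183673
  p = 12/105 = 0.114286; p^2 = 0.114286^2 = 0.013061
  p = 48/105 = 0.457143; p^2 = 0.457143^2 = 0.208980
sum(p^2) = 0.183673 + 0.013061 + 0.208980 = 0.405714
D = 1 - 0.405714 = 0.594286 ≈ 0.5943

0.5943


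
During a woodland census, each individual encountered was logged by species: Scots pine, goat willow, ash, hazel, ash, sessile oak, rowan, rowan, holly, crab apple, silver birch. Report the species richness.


Total individuals logged = 11
Distinct species (count of individuals): Scots pine (1), goat willow (1), ash (2), hazel (1), sessile oak (1), rowan (2), holly (1), crab apple (1), silver birch (1)
Species richness = number of distinct species = 9

9


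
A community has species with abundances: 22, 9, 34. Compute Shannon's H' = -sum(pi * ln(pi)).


Total N = 22 + 9 + 34 = 65
Per-species terms:
  p = 22/65 = 0.338462; ln(p) = -1.083343; p*ln(p) = 0.338462 * (-1.083343) = -0.366670
  p = 9/65 = 0.138462; ln(p) = -1.977159; p*ln(p) = 0.138462 * (-1.977159) = -0.273761
  p = 34/65 = 0.523077; ln(p) = -0.648027; p*ln(p) = 0.523077 * (-0.648027) = -0.338968
sum(p*ln(p)) = (-0.366670) + (-0.273761) + (-0.338968) = -0.979399
H' = -(-0.979399) = 0.979399 ≈ 0.9794

0.9794


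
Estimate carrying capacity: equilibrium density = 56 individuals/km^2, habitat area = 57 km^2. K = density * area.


K = 56 * 57 = 3192 individuals

3192 individuals


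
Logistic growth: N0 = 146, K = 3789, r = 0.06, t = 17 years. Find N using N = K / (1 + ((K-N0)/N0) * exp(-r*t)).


(K - N0)/N0 = (3789 - 146)/146 = 3643/146 = 24.9521
r*t = 0.06 * 17 = 1.02; exp(-1.02) = 0.360595
24.9521 * 0.360595 = 8.99760
1 + 8.99760 = 9.99760
N = 3789 / 9.99760 = 378.991 ≈ 379

379


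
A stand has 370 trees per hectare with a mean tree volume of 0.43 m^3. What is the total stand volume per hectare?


V_stand = 370 * 0.43 = 159.1 m^3/ha

159.1 m^3/ha


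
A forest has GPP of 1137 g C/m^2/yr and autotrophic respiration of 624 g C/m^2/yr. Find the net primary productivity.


NPP = GPP - Ra = 1137 - 624 = 513 g C/m^2/yr

513 g C/m^2/yr


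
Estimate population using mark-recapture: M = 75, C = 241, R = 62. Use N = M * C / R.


N = M * C / R = 75 * 241 / 62 = 18075 / 62 = 291.53 ≈ 292

292 individuals


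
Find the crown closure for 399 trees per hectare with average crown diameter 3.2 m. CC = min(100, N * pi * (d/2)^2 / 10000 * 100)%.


(d/2)^2 = (3.2/2)^2 = 1.6^2 = 2.56
Crown area = 3.141593 * 2.56 = 8.04248 m^2
N * area / 10000 * 100 = 399 * 8.04248 / 10000 * 100 = 32.0895
CC = min(100, 32.0895) = 32.0895 ≈ 32.1%

32.1%


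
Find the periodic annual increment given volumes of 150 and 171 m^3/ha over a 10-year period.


PAI = (V2 - V1) / period = (171 - 150) / 10 = 21 / 10 = 2.10 m^3/ha/yr

2.10 m^3/ha/yr


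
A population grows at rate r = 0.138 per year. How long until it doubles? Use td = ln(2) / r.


td = ln(2) / 0.138 = 0.693147 / 0.138 = 5.02280 ≈ 5.0 years

5.0 years


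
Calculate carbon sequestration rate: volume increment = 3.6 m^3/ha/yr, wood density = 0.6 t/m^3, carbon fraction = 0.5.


C = 3.6 * 0.6 * 0.5 = 1.08 t C/ha/yr

1.08 t C/ha/yr


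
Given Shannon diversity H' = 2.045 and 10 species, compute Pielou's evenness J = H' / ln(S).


ln(10) = 2.30259
J = H' / ln(S) = 2.045 / 2.30259 = 0.888130 ≈ 0.8881

0.8881


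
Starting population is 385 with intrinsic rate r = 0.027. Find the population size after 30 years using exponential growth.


r*t = 0.027 * 30 = 0.81
exp(0.81) = 2.24791
N = 385 * 2.24791 = 865.445 ≈ 865

865


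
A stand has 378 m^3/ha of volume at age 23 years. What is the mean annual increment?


MAI = 378 / 23 = 16.4348 ≈ 16.43 m^3/ha/yr

16.43 m^3/ha/yr


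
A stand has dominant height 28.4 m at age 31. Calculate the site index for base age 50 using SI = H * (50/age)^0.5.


50/31 = 1.61290
(1.61290)^0.5 = 1.27000
SI = 28.4 * 1.27000 = 36.0680 ≈ 36.1 m

36.1 m


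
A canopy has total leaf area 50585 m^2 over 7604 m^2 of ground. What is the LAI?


LAI = 50585 / 7604 = 6.6524 ≈ 6.65

6.65


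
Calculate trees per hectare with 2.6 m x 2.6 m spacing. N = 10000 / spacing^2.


N = 10000 / 2.6^2 = 10000 / 6.76 = 1479.29 ≈ 1479 trees/ha

1479 trees/ha


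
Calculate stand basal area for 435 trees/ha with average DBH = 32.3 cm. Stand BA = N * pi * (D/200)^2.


(D/200)^2 = (32.3/200)^2 = 0.1615^2 = 0.02608225
Individual BA = 3.141593 * 0.02608225 = 0.0819398 m^2
Stand BA = 435 * 0.0819398 = 35.6438 ≈ 35.64 m^2/ha

35.64 m^2/ha


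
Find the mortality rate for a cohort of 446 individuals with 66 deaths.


Mortality rate = 66 / 446 = 0.147982 ≈ 0.1480

0.1480


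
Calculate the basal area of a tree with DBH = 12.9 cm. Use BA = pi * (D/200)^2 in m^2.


D/200 = 12.9/200 = 0.0645 m
(D/200)^2 = 0.0645^2 = 0.00416025
BA = 3.141593 * 0.00416025 = 0.0130698 ≈ 0.0131 m^2

0.0131 m^2


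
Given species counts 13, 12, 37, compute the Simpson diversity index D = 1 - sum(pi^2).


Total N = 13 + 12 + 37 = 62
Per-species terms:
  p = 13/62 = 0.209677; p^2 = 0.209677^2 = 0.043964
  p = 12/62 = 0.193548; p^2 = 0.193548^2 = 0.037461
  p = 37/62 = 0.596774; p^2 = 0.596774^2 = 0.356139
sum(p^2) = 0.043964 + 0.037461 + 0.356139 = 0.437564
D = 1 - 0.437564 = 0.562436 ≈ 0.5624

0.5624


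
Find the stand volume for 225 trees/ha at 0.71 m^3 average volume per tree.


V_stand = 225 * 0.71 = 159.75 ≈ 159.8 m^3/ha

159.8 m^3/ha


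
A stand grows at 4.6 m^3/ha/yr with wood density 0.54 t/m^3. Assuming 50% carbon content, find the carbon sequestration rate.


C = 4.6 * 0.54 * 0.5 = 1.242 ≈ 1.24 t C/ha/yr

1.24 t C/ha/yr


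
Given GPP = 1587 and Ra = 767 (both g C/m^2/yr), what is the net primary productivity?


NPP = GPP - Ra = 1587 - 767 = 820 g C/m^2/yr

820 g C/m^2/yr


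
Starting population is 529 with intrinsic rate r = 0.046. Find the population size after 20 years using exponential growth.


r*t = 0.046 * 20 = 0.92
exp(0.92) = 2.50929
N = 529 * 2.50929 = 1327.41 ≈ 1327

1327


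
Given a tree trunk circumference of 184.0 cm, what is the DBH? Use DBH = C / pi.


DBH = C / pi = 184.0 / 3.141593 = 58.5690 ≈ 58.57 cm

58.57 cm


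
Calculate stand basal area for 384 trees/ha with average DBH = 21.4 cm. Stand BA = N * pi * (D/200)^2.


(D/200)^2 = (21.4/200)^2 = 0.107^2 = 0.011449
Individual BA = 3.141593 * 0.011449 = 0.0359681 m^2
Stand BA = 384 * 0.0359681 = 13.8118 ≈ 13.81 m^2/ha

13.81 m^2/ha


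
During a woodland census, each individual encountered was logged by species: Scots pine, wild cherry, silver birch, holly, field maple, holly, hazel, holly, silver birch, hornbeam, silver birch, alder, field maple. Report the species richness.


Total individuals logged = 13
Distinct species (count of individuals): Scots pine (1), wild cherry (1), silver birch (3), holly (3), field maple (2), hazel (1), hornbeam (1), alder (1)
Species richness = number of distinct species = 8

8


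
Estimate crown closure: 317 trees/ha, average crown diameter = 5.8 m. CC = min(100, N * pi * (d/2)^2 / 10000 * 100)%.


(d/2)^2 = (5.8/2)^2 = 2.9^2 = 8.41
Crown area = 3.141593 * 8.41 = 26.4208 m^2
N * area / 10000 * 100 = 317 * 26.4208 / 10000 * 100 = 83.7539
CC = min(100, 83.7539) = 83.7539 ≈ 83.8%

83.8%


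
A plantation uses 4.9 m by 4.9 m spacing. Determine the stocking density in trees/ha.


N = 10000 / 4.9^2 = 10000 / 24.01 = 416.493 ≈ 416 trees/ha

416 trees/ha


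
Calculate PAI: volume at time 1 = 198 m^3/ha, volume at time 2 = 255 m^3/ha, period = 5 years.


PAI = (V2 - V1) / period = (255 - 198) / 5 = 57 / 5 = 11.40 m^3/ha/yr

11.40 m^3/ha/yr


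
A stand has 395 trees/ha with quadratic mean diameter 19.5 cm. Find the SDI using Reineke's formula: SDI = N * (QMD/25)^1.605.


QMD/25 = 19.5/25 = 0.78
(0.78)^1.605 = exp(1.605 * ln(0.78)) = exp(1.605 * (-0.248461)) = exp(-0.398780) = 0.671138
SDI = 395 * 0.671138 = 265.100 ≈ 265

265


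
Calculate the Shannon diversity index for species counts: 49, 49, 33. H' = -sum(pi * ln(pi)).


Total N = 49 + 49 + 33 = 131
Per-species terms:
  p = 49/131 = 0.374046; ln(p) = -0.983376; p*ln(p) = 0.374046 * (-0.983376) = -0.367828
  p = 49/131 = 0.374046; ln(p) = -0.983376; p*ln(p) = 0.374046 * (-0.983376) = -0.367828
  p = 33/131 = 0.251908; ln(p) = -1.378691; p*ln(p) = 0.251908 * (-1.378691) = -0.347303
sum(p*ln(p)) = (-0.367828) + (-0.367828) + (-0.347303) = -1.082959
H' = -(-1.082959) = 1.082959 ≈ 1.0830

1.0830


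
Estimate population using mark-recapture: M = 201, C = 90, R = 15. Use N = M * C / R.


N = M * C / R = 201 * 90 / 15 = 18090 / 15 = 1206

1206 individuals


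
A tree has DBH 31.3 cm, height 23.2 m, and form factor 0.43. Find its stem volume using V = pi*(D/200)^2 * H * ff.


(D/200)^2 = (31.3/200)^2 = 0.1565^2 = 0.02449225
BA = 3.141593 * 0.02449225 = 0.0769447 m^2
V = 0.0769447 * 23.2 * 0.43 = 0.767600 ≈ 0.768 m^3

0.768 m^3


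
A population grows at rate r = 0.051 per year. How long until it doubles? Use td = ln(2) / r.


td = ln(2) / 0.051 = 0.693147 / 0.051 = 13.5911 ≈ 13.6 years

13.6 years


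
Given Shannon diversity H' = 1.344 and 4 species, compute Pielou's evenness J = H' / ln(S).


ln(4) = 1.38629
J = H' / ln(S) = 1.344 / 1.38629 = 0.969494 ≈ 0.9695

0.9695


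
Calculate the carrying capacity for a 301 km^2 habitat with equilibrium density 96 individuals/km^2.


K = 96 * 301 = 28896 individuals

28896 individuals


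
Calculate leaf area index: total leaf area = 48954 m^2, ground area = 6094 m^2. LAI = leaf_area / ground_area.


LAI = 48954 / 6094 = 8.0331 ≈ 8.03

8.03


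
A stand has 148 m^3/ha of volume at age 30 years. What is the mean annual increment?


MAI = 148 / 30 = 4.9333 ≈ 4.93 m^3/ha/yr

4.93 m^3/ha/yr


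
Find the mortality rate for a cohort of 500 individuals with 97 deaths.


Mortality rate = 97 / 500 = 0.1940

0.1940


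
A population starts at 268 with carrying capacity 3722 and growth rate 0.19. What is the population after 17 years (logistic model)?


(K - N0)/N0 = (3722 - 268)/268 = 3454/268 = 12.8881
r*t = 0.19 * 17 = 3.23; exp(-3.23) = 0.0395575
12.8881 * 0.0395575 = 0.509821
1 + 0.509821 = 1.50982
N = 3722 / 1.50982 = 2465.19 ≈ 2465

2465


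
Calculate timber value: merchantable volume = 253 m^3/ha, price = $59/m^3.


Value = 253 * 59 = $14927/ha

$14927/ha


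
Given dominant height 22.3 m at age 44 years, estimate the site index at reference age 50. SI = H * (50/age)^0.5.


50/44 = 1.13636
(1.13636)^0.5 = 1.06600
SI = 22.3 * 1.06600 = 23.7718 ≈ 23.8 m

23.8 m


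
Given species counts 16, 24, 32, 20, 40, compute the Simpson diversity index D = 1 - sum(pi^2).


Total N = 16 + 24 + 32 + 20 + 40 = 132
Per-species terms:
  p = 16/132 = 0.121212; p^2 = 0.121212^2 = 0.014692
  p = 24/132 = 0.181818; p^2 = 0.181818^2 = 0.033058
  p = 32/132 = 0.242424; p^2 = 0.242424^2 = 0.058769
  p = 20/132 = 0.151515; p^2 = 0.151515^2 = 0.022957
  p = 40/132 = 0.303030; p^2 = 0.303030^2 = 0.091827
sum(p^2) = 0.014692 + 0.033058 + 0.058769 + 0.022957 + 0.091827 = 0.221303
D = 1 - 0.221303 = 0.778697 ≈ 0.7787

0.7787


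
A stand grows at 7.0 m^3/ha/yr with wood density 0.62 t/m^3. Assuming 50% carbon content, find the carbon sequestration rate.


C = 7.0 * 0.62 * 0.5 = 2.17 t C/ha/yr

2.17 t C/ha/yr


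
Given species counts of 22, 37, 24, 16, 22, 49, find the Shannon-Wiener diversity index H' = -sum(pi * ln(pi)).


Total N = 22 + 37 + 24 + 16 + 22 + 49 = 170
Per-species terms:
  p = 22/170 = 0.129412; ln(p) = -2.044754; p*ln(p) = 0.129412 * (-2.044754) = -0.264616
  p = 37/170 = 0.217647; ln(p) = -1.524881; p*ln(p) = 0.217647 * (-1.524881) = -0.331886
  p = 24/170 = 0.141176; ln(p) = -1.957748; p*ln(p) = 0.141176 * (-1.957748) = -0.276387
  p = 16/170 = 0.094118; ln(p) = -2.363206; p*ln(p) = 0.094118 * (-2.363206) = -0.222420
  p = 22/170 = 0.129412; ln(p) = -2.044754; p*ln(p) = 0.129412 * (-2.044754) = -0.264616
  p = 49/170 = 0.288235; ln(p) = -1.243979; p*ln(p) = 0.288235 * (-1.243979) = -0.358558
sum(p*ln(p)) = (-0.264616) + (-0.331886) + (-0.276387) + (-0.222420) + (-0.264616) + (-0.358558) = -1.718483
H' = -(-1.718483) = 1.718483 ≈ 1.7185

1.7185


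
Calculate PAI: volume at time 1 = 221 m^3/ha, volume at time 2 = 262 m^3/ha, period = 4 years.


PAI = (V2 - V1) / period = (262 - 221) / 4 = 41 / 4 = 10.25 m^3/ha/yr

10.25 m^3/ha/yr


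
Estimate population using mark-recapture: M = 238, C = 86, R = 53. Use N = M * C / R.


N = M * C / R = 238 * 86 / 53 = 20468 / 53 = 386.19 ≈ 386

386 individuals


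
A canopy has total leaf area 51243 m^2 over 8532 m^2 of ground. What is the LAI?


LAI = 51243 / 8532 = 6.0060 ≈ 6.01

6.01


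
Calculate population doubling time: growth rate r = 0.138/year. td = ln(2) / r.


td = ln(2) / 0.138 = 0.693147 / 0.138 = 5.02280 ≈ 5.0 years

5.0 years


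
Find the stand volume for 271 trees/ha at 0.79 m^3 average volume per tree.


V_stand = 271 * 0.79 = 214.09 ≈ 214.1 m^3/ha

214.1 m^3/ha


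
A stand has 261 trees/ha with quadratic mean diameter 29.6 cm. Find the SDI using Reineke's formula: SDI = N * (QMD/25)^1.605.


QMD/25 = 29.6/25 = 1.184
(1.184)^1.605 = exp(1.605 * ln(1.184)) = exp(1.605 * 0.168899) = exp(0.271083) = 1.31138
SDI = 261 * 1.31138 = 342.270 ≈ 342

342


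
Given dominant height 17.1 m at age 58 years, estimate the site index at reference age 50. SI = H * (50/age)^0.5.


50/58 = 0.862069
(0.862069)^0.5 = 0.928477
SI = 17.1 * 0.928477 = 15.8770 ≈ 15.9 m

15.9 m


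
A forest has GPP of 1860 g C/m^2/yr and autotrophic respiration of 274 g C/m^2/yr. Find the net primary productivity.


NPP = GPP - Ra = 1860 - 274 = 1586 g C/m^2/yr

1586 g C/m^2/yr


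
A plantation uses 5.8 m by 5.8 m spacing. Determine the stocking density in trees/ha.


N = 10000 / 5.8^2 = 10000 / 33.64 = 297.265 ≈ 297 trees/ha

297 trees/ha


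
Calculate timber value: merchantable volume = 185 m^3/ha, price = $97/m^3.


Value = 185 * 97 = $17945/ha

$17945/ha


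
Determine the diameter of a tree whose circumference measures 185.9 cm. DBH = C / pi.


DBH = C / pi = 185.9 / 3.141593 = 59.1738 ≈ 59.17 cm

59.17 cm


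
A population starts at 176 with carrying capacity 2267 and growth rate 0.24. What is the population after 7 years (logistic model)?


(K - N0)/N0 = (2267 - 176)/176 = 2091/176 = 11.8807
r*t = 0.24 * 7 = 1.68; exp(-1.68) = 0.186374
11.8807 * 0.186374 = 2.21425
1 + 2.21425 = 3.21425
N = 2267 / 3.21425 = 705.297 ≈ 705

705


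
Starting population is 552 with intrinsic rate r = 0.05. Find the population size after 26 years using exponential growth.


r*t = 0.05 * 26 = 1.3
exp(1.3) = 3.66930
N = 552 * 3.66930 = 2025.45 ≈ 2025

2025


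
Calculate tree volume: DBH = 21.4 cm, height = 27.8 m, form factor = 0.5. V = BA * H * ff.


(D/200)^2 = (21.4/200)^2 = 0.107^2 = 0.011449
BA = 3.141593 * 0.011449 = 0.0359681 m^2
V = 0.0359681 * 27.8 * 0.5 = 0.499957 ≈ 0.500 m^3

0.500 m^3


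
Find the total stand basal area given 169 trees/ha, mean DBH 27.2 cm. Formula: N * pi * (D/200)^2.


(D/200)^2 = (27.2/200)^2 = 0.136^2 = 0.018496
Individual BA = 3.141593 * 0.018496 = 0.0581069 m^2
Stand BA = 169 * 0.0581069 = 9.82007 ≈ 9.82 m^2/ha

9.82 m^2/ha


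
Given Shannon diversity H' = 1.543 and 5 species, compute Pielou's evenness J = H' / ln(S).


ln(5) = 1.60944
J = H' / ln(S) = 1.543 / 1.60944 = 0.958719 ≈ 0.9587

0.9587


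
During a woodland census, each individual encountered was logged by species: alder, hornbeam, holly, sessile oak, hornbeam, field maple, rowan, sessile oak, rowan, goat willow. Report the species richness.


Total individuals logged = 10
Distinct species (count of individuals): alder (1), hornbeam (2), holly (1), sessile oak (2), field maple (1), rowan (2), goat willow (1)
Species richness = number of distinct species = 7

7


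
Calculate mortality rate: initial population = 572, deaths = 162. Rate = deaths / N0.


Mortality rate = 162 / 572 = 0.283217 ≈ 0.2832

0.2832


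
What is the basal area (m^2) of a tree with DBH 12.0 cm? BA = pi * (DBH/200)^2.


D/200 = 12.0/200 = 0.06 m
(D/200)^2 = 0.06^2 = 0.0036
BA = 3.141593 * 0.0036 = 0.0113097 ≈ 0.0113 m^2

0.0113 m^2


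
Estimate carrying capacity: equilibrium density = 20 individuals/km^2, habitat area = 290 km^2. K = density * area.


K = 20 * 290 = 5800 individuals

5800 individuals


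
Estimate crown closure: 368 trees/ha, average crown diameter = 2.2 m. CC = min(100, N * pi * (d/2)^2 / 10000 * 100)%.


(d/2)^2 = (2.2/2)^2 = 1.1^2 = 1.21
Crown area = 3.141593 * 1.21 = 3.80133 m^2
N * area / 10000 * 100 = 368 * 3.80133 / 10000 * 100 = 13.9889
CC = min(100, 13.9889) = 13.9889 ≈ 14.0%

14.0%


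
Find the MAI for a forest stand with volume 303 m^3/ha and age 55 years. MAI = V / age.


MAI = 303 / 55 = 5.5091 ≈ 5.51 m^3/ha/yr

5.51 m^3/ha/yr


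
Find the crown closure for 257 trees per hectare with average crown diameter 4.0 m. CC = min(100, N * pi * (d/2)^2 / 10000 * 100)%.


(d/2)^2 = (4.0/2)^2 = 2^2 = 4
Crown area = 3.141593 * 4 = 12.5664 m^2
N * area / 10000 * 100 = 257 * 12.5664 / 10000 * 100 = 32.2956
CC = min(100, 32.2956) = 32.2956 ≈ 32.3%

32.3%


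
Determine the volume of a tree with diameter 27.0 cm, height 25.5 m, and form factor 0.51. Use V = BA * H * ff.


(D/200)^2 = (27.0/200)^2 = 0.135^2 = 0.018225
BA = 3.141593 * 0.018225 = 0.0572555 m^2
V = 0.0572555 * 25.5 * 0.51 = 0.744608 ≈ 0.745 m^3

0.745 m^3


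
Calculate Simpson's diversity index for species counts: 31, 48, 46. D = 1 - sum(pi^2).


Total N = 31 + 48 + 46 = 125
Per-species terms:
  p = 31/125 = 0.248000; p^2 = 0.248000^2 = 0.061504
  p = 48/125 = 0.384000; p^2 = 0.384000^2 = 0.147456
  p = 46/125 = 0.368000; p^2 = 0.368000^2 = 0.135424
sum(p^2) = 0.061504 + 0.147456 + 0.135424 = 0.344384
D = 1 - 0.344384 = 0.655616 ≈ 0.6556

0.6556


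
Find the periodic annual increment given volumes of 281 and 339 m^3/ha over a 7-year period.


PAI = (V2 - V1) / period = (339 - 281) / 7 = 58 / 7 = 8.2857 ≈ 8.29 m^3/ha/yr

8.29 m^3/ha/yr


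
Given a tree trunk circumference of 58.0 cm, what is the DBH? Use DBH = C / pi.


DBH = C / pi = 58.0 / 3.141593 = 18.4620 ≈ 18.46 cm

18.46 cm


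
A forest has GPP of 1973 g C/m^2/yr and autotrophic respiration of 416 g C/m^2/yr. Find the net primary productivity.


NPP = GPP - Ra = 1973 - 416 = 1557 g C/m^2/yr

1557 g C/m^2/yr


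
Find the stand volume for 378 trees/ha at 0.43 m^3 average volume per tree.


V_stand = 378 * 0.43 = 162.54 ≈ 162.5 m^3/ha

162.5 m^3/ha


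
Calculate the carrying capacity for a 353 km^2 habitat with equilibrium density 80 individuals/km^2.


K = 80 * 353 = 28240 individuals

28240 individuals


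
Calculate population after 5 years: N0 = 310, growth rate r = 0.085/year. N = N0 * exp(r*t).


r*t = 0.085 * 5 = 0.425
exp(0.425) = 1.52959
N = 310 * 1.52959 = 474.173 ≈ 474

474


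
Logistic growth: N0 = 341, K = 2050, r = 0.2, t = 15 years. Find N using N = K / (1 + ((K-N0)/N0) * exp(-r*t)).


(K - N0)/N0 = (2050 - 341)/341 = 1709/341 = 5.01173
r*t = 0.2 * 15 = 3; exp(-3) = 0.0497871
5.01173 * 0.0497871 = 0.249520
1 + 0.249520 = 1.24952
N = 2050 / 1.24952 = 1640.63 ≈ 1641

1641


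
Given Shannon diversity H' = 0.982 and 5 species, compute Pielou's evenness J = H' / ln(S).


ln(5) = 1.60944
J = H' / ln(S) = 0.982 / 1.60944 = 0.610150 ≈ 0.6102

0.6102


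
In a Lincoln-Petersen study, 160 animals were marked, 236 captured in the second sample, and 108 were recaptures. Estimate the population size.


N = M * C / R = 160 * 236 / 108 = 37760 / 108 = 349.63 ≈ 350

350 individuals


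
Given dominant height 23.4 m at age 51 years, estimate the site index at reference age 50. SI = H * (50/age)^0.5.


50/51 = 0.980392
(0.980392)^0.5 = 0.990147
SI = 23.4 * 0.990147 = 23.1694 ≈ 23.2 m

23.2 m


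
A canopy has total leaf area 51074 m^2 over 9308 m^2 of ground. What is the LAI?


LAI = 51074 / 9308 = 5.4871 ≈ 5.49

5.49


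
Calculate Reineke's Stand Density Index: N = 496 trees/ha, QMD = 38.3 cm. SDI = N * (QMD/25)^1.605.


QMD/25 = 38.3/25 = 1.532
(1.532)^1.605 = exp(1.605 * ln(1.532)) = exp(1.605 * 0.426574) = exp(0.684651) = 1.98308
SDI = 496 * 1.98308 = 983.608 ≈ 984

984


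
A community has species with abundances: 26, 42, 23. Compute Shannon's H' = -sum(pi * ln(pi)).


Total N = 26 + 42 + 23 = 91
Per-species terms:
  p = 26/91 = 0.285714; ln(p) = -1.252764; p*ln(p) = 0.285714 * (-1.252764) = -0.357932
  p = 42/91 = 0.461538; ln(p) = -0.773191; p*ln(p) = 0.461538 * (-0.773191) = -0.356857
  p = 23/91 = 0.252747; ln(p) = -1.375366; p*ln(p) = 0.252747 * (-1.375366) = -0.347620
sum(p*ln(p)) = (-0.357932) + (-0.356857) + (-0.347620) = -1.062409
H' = -(-1.062409) = 1.062409 ≈ 1.0624

1.0624


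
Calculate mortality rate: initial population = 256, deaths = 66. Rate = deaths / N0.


Mortality rate = 66 / 256 = 0.257813 ≈ 0.2578

0.2578


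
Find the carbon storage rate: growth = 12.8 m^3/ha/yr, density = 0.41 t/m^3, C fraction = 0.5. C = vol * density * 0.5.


C = 12.8 * 0.41 * 0.5 = 2.624 ≈ 2.62 t C/ha/yr

2.62 t C/ha/yr


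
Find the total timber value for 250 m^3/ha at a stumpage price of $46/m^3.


Value = 250 * 46 = $11500/ha

$11500/ha


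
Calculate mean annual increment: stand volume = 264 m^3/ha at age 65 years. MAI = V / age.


MAI = 264 / 65 = 4.0615 ≈ 4.06 m^3/ha/yr

4.06 m^3/ha/yr


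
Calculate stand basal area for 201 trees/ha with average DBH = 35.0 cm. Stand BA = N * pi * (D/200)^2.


(D/200)^2 = (35.0/200)^2 = 0.175^2 = 0.030625
Individual BA = 3.141593 * 0.030625 = 0.0962113 m^2
Stand BA = 201 * 0.0962113 = 19.3385 ≈ 19.34 m^2/ha

19.34 m^2/ha


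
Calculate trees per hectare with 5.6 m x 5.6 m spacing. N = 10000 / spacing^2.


N = 10000 / 5.6^2 = 10000 / 31.36 = 318.878 ≈ 319 trees/ha

319 trees/ha


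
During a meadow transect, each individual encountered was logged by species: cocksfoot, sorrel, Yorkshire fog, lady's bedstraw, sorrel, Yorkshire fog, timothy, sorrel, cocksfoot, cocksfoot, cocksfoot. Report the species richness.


Total individuals logged = 11
Distinct species (count of individuals): cocksfoot (4), sorrel (3), Yorkshire fog (2), lady's bedstraw (1), timothy (1)
Species richness = number of distinct species = 5

5


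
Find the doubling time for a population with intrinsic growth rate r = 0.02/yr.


td = ln(2) / 0.02 = 0.693147 / 0.02 = 34.6574 ≈ 34.7 years

34.7 years


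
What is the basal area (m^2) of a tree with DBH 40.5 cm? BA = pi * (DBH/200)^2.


D/200 = 40.5/200 = 0.2025 m
(D/200)^2 = 0.2025^2 = 0.04100625
BA = 3.141593 * 0.04100625 = 0.128825 ≈ 0.1288 m^2

0.1288 m^2


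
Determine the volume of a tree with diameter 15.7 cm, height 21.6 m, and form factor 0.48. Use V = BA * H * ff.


(D/200)^2 = (15.7/200)^2 = 0.0785^2 = 0.00616225
BA = 3.141593 * 0.00616225 = 0.0193593 m^2
V = 0.0193593 * 21.6 * 0.48 = 0.200717 ≈ 0.201 m^3

0.201 m^3
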